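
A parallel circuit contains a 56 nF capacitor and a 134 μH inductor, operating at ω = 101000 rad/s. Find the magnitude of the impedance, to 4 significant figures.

X_L = ωL = 13.53 Ω
X_C = 1/(ωC) = 176.8 Ω
Parallel: admittances add. Y = 1/(jωL) + jωC
Y = (0 − j0.06823) S
|Y| = 0.06823 S → |Z| = 1/|Y| = 14.66 Ω, ∠Z = −∠Y = 90.00°

14.66 Ω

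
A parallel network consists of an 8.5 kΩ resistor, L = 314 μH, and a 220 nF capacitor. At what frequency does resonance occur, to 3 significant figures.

ω₀ = 1/√(LC) = 1/√(0.000314 × 2.2e-07) = 120300 rad/s
f₀ = ω₀/(2π) = 19.1 kHz

19.1 kHz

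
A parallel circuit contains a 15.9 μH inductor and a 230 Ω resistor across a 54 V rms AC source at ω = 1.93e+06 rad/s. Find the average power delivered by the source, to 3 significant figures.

X_L = ωL = 30.7 Ω
Parallel: admittances add. Y = 1/R + 1/(jωL)
Y = (0.00435 − j0.0326) S
|Y| = 0.0329 S → |Z| = 1/|Y| = 30.4 Ω, ∠Z = −∠Y = 82.4°
I = V/|Z| = 1.78 A
P = VI cos φ = 54 × 1.78 × cos(82.4°) = 12.7 W

12.7 W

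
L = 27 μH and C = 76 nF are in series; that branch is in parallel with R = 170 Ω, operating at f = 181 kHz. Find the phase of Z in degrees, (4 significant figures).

ω = 2πf = 1.137e+06 rad/s
X_L = ωL = 30.71 Ω
X_C = 1/(ωC) = 11.57 Ω
Branch 1: Z₁ = R = 170.0 Ω
Branch 2 (series LC): Z₂ = j(X_L − X_C) = j19.14 Ω
Parallel: Z = Z₁Z₂/(Z₁+Z₂), |Z| = 19.02 Ω, ∠Z = 83.58°

83.58°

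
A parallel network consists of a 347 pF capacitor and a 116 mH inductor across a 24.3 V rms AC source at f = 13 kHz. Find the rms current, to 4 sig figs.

1.876 mA

ω = 2πf = 81680 rad/s
X_L = ωL = 9475 Ω
X_C = 1/(ωC) = 35280 Ω
Parallel: admittances add. Y = 1/(jωL) + jωC
Y = (0 − j7.72e-05) S
|Y| = 7.72e-05 S → |Z| = 1/|Y| = 12950 Ω, ∠Z = −∠Y = 90.00°
I = V/|Z| = 24.3/12950 = 1.876 mA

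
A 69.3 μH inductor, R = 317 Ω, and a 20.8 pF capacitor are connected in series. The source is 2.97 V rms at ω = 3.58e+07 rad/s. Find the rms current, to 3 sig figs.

2.51 mA

X_L = ωL = 2480 Ω
X_C = 1/(ωC) = 1340 Ω
Net reactance X = X_L − X_C = 1140 Ω
Z = 317 + j1140 Ω
|Z| = √(317² + 1140²) = 1180 Ω
I = V/|Z| = 2.97/1180 = 2.51 mA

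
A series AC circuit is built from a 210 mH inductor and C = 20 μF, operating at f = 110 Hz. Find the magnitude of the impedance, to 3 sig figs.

72.8 Ω

ω = 2πf = 691.2 rad/s
X_L = ωL = 145 Ω
X_C = 1/(ωC) = 72.3 Ω
Net reactance X = X_L − X_C = 72.8 Ω
Z = j72.8 Ω
|Z| = √(0² + 72.8²) = 72.8 Ω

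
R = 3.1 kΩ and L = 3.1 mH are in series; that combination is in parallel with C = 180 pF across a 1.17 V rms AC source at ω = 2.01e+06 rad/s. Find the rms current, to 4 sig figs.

X_L = ωL = 6231 Ω
X_C = 1/(ωC) = 2764 Ω
Branch 1 (R+jX_L): Z₁ = 3100 + j6231 Ω, |Z₁| = 6960 Ω
Branch 2 (−jX_C): Z₂ = −j2764 Ω
Parallel: Z = Z₁Z₂/(Z₁+Z₂), |Z| = 4136 Ω, ∠Z = -74.65°
I = V/|Z| = 1.17/4136 = 282.9 μA

282.9 μA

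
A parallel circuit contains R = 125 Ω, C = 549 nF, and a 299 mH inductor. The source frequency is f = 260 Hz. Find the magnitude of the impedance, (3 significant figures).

124 Ω

ω = 2πf = 1634 rad/s
X_L = ωL = 488 Ω
X_C = 1/(ωC) = 1110 Ω
Parallel: admittances add. Y = 1/R + 1/(jωL) + jωC
Y = (0.00800 − j0.00115) S
|Y| = 0.00808 S → |Z| = 1/|Y| = 124 Ω, ∠Z = −∠Y = 8.18°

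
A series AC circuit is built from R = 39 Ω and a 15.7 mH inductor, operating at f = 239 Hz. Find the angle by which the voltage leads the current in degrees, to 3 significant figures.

31.2°

ω = 2πf = 1502 rad/s
X_L = ωL = 23.6 Ω
Z = 39.0 + j23.6 Ω
|Z| = √(39.0² + 23.6²) = 45.6 Ω
∠Z = arctan(23.6/39.0) = 31.2°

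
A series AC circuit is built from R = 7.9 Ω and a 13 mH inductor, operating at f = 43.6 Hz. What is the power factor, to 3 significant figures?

ω = 2πf = 273.9 rad/s
X_L = ωL = 3.56 Ω
Z = 7.90 + j3.56 Ω
|Z| = √(7.90² + 3.56²) = 8.67 Ω
∠Z = arctan(3.56/7.90) = 24.3°
cos φ = cos(24.3°) = 0.912

0.912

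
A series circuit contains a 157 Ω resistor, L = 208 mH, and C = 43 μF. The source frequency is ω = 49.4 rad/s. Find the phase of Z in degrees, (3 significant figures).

X_L = ωL = 10.3 Ω
X_C = 1/(ωC) = 471 Ω
Net reactance X = X_L − X_C = -460 Ω
Z = 157 − j460 Ω
|Z| = √(157² + 460²) = 487 Ω
∠Z = arctan(-460/157) = -71.2°

-71.2°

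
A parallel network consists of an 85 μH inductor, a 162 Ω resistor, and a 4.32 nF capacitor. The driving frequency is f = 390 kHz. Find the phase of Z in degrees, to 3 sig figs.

-43.1°

ω = 2πf = 2.45e+06 rad/s
X_L = ωL = 208 Ω
X_C = 1/(ωC) = 94.5 Ω
Parallel: admittances add. Y = 1/R + 1/(jωL) + jωC
Y = (0.00617 + j0.00578) S
|Y| = 0.00846 S → |Z| = 1/|Y| = 118 Ω, ∠Z = −∠Y = -43.1°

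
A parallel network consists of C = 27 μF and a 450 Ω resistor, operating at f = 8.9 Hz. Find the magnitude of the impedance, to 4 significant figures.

ω = 2πf = 55.92 rad/s
X_C = 1/(ωC) = 662.3 Ω
Parallel: admittances add. Y = 1/R + jωC
Y = (0.002222 + j0.001510) S
|Y| = 0.002687 S → |Z| = 1/|Y| = 372.2 Ω, ∠Z = −∠Y = -34.19°

372.2 Ω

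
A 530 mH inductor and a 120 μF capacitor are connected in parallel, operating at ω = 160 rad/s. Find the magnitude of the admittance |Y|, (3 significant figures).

X_L = ωL = 84.8 Ω
X_C = 1/(ωC) = 52.1 Ω
Parallel: admittances add. Y = 1/(jωL) + jωC
Y = (0 + j0.00741) S
|Y| = 0.00741 S → |Z| = 1/|Y| = 135 Ω, ∠Z = −∠Y = -90.0°

7.41 mS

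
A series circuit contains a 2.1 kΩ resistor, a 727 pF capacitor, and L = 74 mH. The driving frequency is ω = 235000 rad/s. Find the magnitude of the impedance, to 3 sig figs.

11700 Ω

X_L = ωL = 17400 Ω
X_C = 1/(ωC) = 5850 Ω
Net reactance X = X_L − X_C = 11500 Ω
Z = 2100 + j11500 Ω
|Z| = √(2100² + 11500²) = 11700 Ω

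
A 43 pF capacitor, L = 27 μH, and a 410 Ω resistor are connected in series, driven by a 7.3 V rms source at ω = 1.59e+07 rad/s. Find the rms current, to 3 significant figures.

6.57 mA

X_L = ωL = 429 Ω
X_C = 1/(ωC) = 1460 Ω
Net reactance X = X_L − X_C = -1030 Ω
Z = 410 − j1030 Ω
|Z| = √(410² + 1030²) = 1110 Ω
I = V/|Z| = 7.3/1110 = 6.57 mA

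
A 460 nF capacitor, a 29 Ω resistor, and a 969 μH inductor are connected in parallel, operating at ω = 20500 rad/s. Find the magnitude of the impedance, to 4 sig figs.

18.69 Ω

X_L = ωL = 19.86 Ω
X_C = 1/(ωC) = 106.0 Ω
Parallel: admittances add. Y = 1/R + 1/(jωL) + jωC
Y = (0.03448 − j0.04091) S
|Y| = 0.05350 S → |Z| = 1/|Y| = 18.69 Ω, ∠Z = −∠Y = 49.87°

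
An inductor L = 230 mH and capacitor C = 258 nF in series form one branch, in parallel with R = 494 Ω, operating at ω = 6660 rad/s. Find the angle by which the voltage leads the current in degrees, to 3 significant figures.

X_L = ωL = 1530 Ω
X_C = 1/(ωC) = 582 Ω
Branch 1: Z₁ = R = 494 Ω
Branch 2 (series LC): Z₂ = j(X_L − X_C) = j950 Ω
Parallel: Z = Z₁Z₂/(Z₁+Z₂), |Z| = 438 Ω, ∠Z = 27.5°

27.5°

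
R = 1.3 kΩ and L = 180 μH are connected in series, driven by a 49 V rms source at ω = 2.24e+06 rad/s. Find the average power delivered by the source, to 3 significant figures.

X_L = ωL = 403 Ω
Z = 1300 + j403 Ω
|Z| = √(1300² + 403²) = 1360 Ω
∠Z = arctan(403/1300) = 17.2°
I = V/|Z| = 36.0 mA
P = VI cos φ = 49 × 0.0360 × cos(17.2°) = 1.68 W

1.68 W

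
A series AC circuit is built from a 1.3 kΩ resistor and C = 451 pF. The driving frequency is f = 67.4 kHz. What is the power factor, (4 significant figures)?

0.2410

ω = 2πf = 423500 rad/s
X_C = 1/(ωC) = 5236 Ω
Z = 1300 − j5236 Ω
|Z| = √(1300² + 5236²) = 5395 Ω
∠Z = arctan(-5236/1300) = -76.06°
cos φ = cos(-76.06°) = 0.2410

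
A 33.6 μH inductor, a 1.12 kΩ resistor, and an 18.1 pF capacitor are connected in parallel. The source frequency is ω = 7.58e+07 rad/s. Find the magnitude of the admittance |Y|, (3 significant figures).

1.33 mS

X_L = ωL = 2550 Ω
X_C = 1/(ωC) = 729 Ω
Parallel: admittances add. Y = 1/R + 1/(jωL) + jωC
Y = (0.000893 + j0.000979) S
|Y| = 0.00133 S → |Z| = 1/|Y| = 755 Ω, ∠Z = −∠Y = -47.6°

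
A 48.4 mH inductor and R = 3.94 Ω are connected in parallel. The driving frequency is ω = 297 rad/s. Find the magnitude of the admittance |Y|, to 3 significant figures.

263 mS

X_L = ωL = 14.4 Ω
Parallel: admittances add. Y = 1/R + 1/(jωL)
Y = (0.254 − j0.0696) S
|Y| = 0.263 S → |Z| = 1/|Y| = 3.80 Ω, ∠Z = −∠Y = 15.3°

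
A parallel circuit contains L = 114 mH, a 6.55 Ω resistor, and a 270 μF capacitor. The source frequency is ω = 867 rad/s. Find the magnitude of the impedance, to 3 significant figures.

X_L = ωL = 98.8 Ω
X_C = 1/(ωC) = 4.27 Ω
Parallel: admittances add. Y = 1/R + 1/(jωL) + jωC
Y = (0.153 + j0.224) S
|Y| = 0.271 S → |Z| = 1/|Y| = 3.69 Ω, ∠Z = −∠Y = -55.7°

3.69 Ω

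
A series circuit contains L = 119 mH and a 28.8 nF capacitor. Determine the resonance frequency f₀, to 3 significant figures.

ω₀ = 1/√(LC) = 1/√(0.119 × 2.88e-08) = 17080 rad/s
f₀ = ω₀/(2π) = 2.72 kHz

2.72 kHz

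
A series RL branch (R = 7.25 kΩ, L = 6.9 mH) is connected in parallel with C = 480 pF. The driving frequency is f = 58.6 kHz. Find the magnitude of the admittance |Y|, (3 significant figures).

ω = 2πf = 368200 rad/s
X_L = ωL = 2540 Ω
X_C = 1/(ωC) = 5660 Ω
Branch 1 (R+jX_L): Z₁ = 7250 + j2540 Ω, |Z₁| = 7680 Ω
Branch 2 (−jX_C): Z₂ = −j5660 Ω
Parallel: Z = Z₁Z₂/(Z₁+Z₂), |Z| = 5510 Ω, ∠Z = -47.4°
|Y| = 1/|Z| = 182 μS

182 μS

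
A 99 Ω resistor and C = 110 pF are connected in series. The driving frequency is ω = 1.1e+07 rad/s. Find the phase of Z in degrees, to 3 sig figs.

-83.2°

X_C = 1/(ωC) = 826 Ω
Z = 99.0 − j826 Ω
|Z| = √(99.0² + 826²) = 832 Ω
∠Z = arctan(-826/99.0) = -83.2°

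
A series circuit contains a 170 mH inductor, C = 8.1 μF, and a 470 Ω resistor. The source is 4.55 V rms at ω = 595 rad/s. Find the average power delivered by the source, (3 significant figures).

41.9 mW

X_L = ωL = 101 Ω
X_C = 1/(ωC) = 207 Ω
Net reactance X = X_L − X_C = -106 Ω
Z = 470 − j106 Ω
|Z| = √(470² + 106²) = 482 Ω
∠Z = arctan(-106/470) = -12.7°
I = V/|Z| = 9.44 mA
P = VI cos φ = 4.55 × 0.00944 × cos(-12.7°) = 41.9 mW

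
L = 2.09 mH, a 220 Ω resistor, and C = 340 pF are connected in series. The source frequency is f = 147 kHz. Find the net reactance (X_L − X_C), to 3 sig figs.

ω = 2πf = 923600 rad/s
X_L = ωL = 1930 Ω
X_C = 1/(ωC) = 3180 Ω
X = 1930 − 3180 = -1250 Ω

-1250 Ω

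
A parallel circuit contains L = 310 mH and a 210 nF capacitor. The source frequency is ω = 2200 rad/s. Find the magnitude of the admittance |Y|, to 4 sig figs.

X_L = ωL = 682.0 Ω
X_C = 1/(ωC) = 2165 Ω
Parallel: admittances add. Y = 1/(jωL) + jωC
Y = (0 − j0.001004) S
|Y| = 0.001004 S → |Z| = 1/|Y| = 995.7 Ω, ∠Z = −∠Y = 90.00°

1.004 mS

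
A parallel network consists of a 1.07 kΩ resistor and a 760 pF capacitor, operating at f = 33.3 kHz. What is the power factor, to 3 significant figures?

0.986

ω = 2πf = 209200 rad/s
X_C = 1/(ωC) = 6290 Ω
Parallel: admittances add. Y = 1/R + jωC
Y = (0.000935 + j0.000159) S
|Y| = 0.000948 S → |Z| = 1/|Y| = 1050 Ω, ∠Z = −∠Y = -9.66°
cos φ = cos(-9.66°) = 0.986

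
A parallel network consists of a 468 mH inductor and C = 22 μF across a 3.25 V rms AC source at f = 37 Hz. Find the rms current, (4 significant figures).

ω = 2πf = 232.5 rad/s
X_L = ωL = 108.8 Ω
X_C = 1/(ωC) = 195.5 Ω
Parallel: admittances add. Y = 1/(jωL) + jωC
Y = (0 − j0.004077) S
|Y| = 0.004077 S → |Z| = 1/|Y| = 245.3 Ω, ∠Z = −∠Y = 90.00°
I = V/|Z| = 3.25/245.3 = 13.25 mA

13.25 mA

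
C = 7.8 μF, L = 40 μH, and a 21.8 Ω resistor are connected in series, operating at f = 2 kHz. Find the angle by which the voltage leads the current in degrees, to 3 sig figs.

ω = 2πf = 12570 rad/s
X_L = ωL = 0.503 Ω
X_C = 1/(ωC) = 10.2 Ω
Net reactance X = X_L − X_C = -9.70 Ω
Z = 21.8 − j9.70 Ω
|Z| = √(21.8² + 9.70²) = 23.9 Ω
∠Z = arctan(-9.70/21.8) = -24.0°

-24.0°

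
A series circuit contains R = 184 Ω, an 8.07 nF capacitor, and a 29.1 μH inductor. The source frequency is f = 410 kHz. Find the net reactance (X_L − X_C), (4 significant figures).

ω = 2πf = 2.576e+06 rad/s
X_L = ωL = 74.96 Ω
X_C = 1/(ωC) = 48.10 Ω
X = 74.96 − 48.10 = 26.86 Ω

26.86 Ω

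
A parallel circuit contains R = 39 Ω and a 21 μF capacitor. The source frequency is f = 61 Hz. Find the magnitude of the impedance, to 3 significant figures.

ω = 2πf = 383.3 rad/s
X_C = 1/(ωC) = 124 Ω
Parallel: admittances add. Y = 1/R + jωC
Y = (0.0256 + j0.00805) S
|Y| = 0.0269 S → |Z| = 1/|Y| = 37.2 Ω, ∠Z = −∠Y = -17.4°

37.2 Ω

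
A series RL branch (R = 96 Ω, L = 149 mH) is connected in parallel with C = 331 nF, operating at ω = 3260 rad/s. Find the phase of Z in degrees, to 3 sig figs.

66.5°

X_L = ωL = 486 Ω
X_C = 1/(ωC) = 927 Ω
Branch 1 (R+jX_L): Z₁ = 96.0 + j486 Ω, |Z₁| = 495 Ω
Branch 2 (−jX_C): Z₂ = −j927 Ω
Parallel: Z = Z₁Z₂/(Z₁+Z₂), |Z| = 1020 Ω, ∠Z = 66.5°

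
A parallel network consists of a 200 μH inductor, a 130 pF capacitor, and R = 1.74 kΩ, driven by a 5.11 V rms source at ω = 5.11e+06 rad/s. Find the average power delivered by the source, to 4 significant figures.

15.01 mW

X_L = ωL = 1022 Ω
X_C = 1/(ωC) = 1505 Ω
Parallel: admittances add. Y = 1/R + 1/(jωL) + jωC
Y = (0.0005747 − j0.0003142) S
|Y| = 0.0006550 S → |Z| = 1/|Y| = 1527 Ω, ∠Z = −∠Y = 28.66°
I = V/|Z| = 3.347 mA
P = VI cos φ = 5.11 × 0.003347 × cos(28.66°) = 15.01 mW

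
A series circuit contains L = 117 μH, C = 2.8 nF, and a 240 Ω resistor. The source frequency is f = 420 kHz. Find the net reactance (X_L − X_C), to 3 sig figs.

ω = 2πf = 2.639e+06 rad/s
X_L = ωL = 309 Ω
X_C = 1/(ωC) = 135 Ω
X = 309 − 135 = 173 Ω

173 Ω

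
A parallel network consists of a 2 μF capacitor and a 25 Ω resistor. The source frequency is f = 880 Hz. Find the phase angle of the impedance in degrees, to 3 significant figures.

ω = 2πf = 5529 rad/s
X_C = 1/(ωC) = 90.4 Ω
Parallel: admittances add. Y = 1/R + jωC
Y = (0.0400 + j0.0111) S
|Y| = 0.0415 S → |Z| = 1/|Y| = 24.1 Ω, ∠Z = −∠Y = -15.5°

-15.5°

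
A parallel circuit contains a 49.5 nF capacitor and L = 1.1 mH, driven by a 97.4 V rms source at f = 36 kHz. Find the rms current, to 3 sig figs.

ω = 2πf = 226200 rad/s
X_L = ωL = 249 Ω
X_C = 1/(ωC) = 89.3 Ω
Parallel: admittances add. Y = 1/(jωL) + jωC
Y = (0 + j0.00718) S
|Y| = 0.00718 S → |Z| = 1/|Y| = 139 Ω, ∠Z = −∠Y = -90.0°
I = V/|Z| = 97.4/139 = 699 mA

699 mA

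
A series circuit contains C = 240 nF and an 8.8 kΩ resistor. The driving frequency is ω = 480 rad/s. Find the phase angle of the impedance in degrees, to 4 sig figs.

X_C = 1/(ωC) = 8681 Ω
Z = 8800 − j8681 Ω
|Z| = √(8800² + 8681²) = 12360 Ω
∠Z = arctan(-8681/8800) = -44.61°

-44.61°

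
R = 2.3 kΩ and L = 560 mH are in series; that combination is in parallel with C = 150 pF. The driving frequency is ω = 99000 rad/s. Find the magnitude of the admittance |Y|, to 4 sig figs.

3.244 μS

X_L = ωL = 55440 Ω
X_C = 1/(ωC) = 67340 Ω
Branch 1 (R+jX_L): Z₁ = 2300 + j55440 Ω, |Z₁| = 55490 Ω
Branch 2 (−jX_C): Z₂ = −j67340 Ω
Parallel: Z = Z₁Z₂/(Z₁+Z₂), |Z| = 308300 Ω, ∠Z = 76.69°
|Y| = 1/|Z| = 3.244 μS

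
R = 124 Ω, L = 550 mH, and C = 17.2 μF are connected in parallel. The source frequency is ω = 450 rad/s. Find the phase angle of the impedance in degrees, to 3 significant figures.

-24.6°

X_L = ωL = 248 Ω
X_C = 1/(ωC) = 129 Ω
Parallel: admittances add. Y = 1/R + 1/(jωL) + jωC
Y = (0.00806 + j0.00370) S
|Y| = 0.00887 S → |Z| = 1/|Y| = 113 Ω, ∠Z = −∠Y = -24.6°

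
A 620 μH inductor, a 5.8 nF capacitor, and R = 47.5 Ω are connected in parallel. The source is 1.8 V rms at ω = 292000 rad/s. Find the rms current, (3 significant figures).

38.5 mA

X_L = ωL = 181 Ω
X_C = 1/(ωC) = 590 Ω
Parallel: admittances add. Y = 1/R + 1/(jωL) + jωC
Y = (0.0211 − j0.00383) S
|Y| = 0.0214 S → |Z| = 1/|Y| = 46.7 Ω, ∠Z = −∠Y = 10.3°
I = V/|Z| = 1.8/46.7 = 38.5 mA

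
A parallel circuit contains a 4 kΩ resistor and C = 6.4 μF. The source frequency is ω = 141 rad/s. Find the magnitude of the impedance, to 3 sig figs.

X_C = 1/(ωC) = 1110 Ω
Parallel: admittances add. Y = 1/R + jωC
Y = (0.000250 + j0.000902) S
|Y| = 0.000936 S → |Z| = 1/|Y| = 1070 Ω, ∠Z = −∠Y = -74.5°

1070 Ω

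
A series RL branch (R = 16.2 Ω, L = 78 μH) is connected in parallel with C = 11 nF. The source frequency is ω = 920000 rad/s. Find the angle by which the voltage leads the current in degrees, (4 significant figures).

46.37°

X_L = ωL = 71.76 Ω
X_C = 1/(ωC) = 98.81 Ω
Branch 1 (R+jX_L): Z₁ = 16.20 + j71.76 Ω, |Z₁| = 73.57 Ω
Branch 2 (−jX_C): Z₂ = −j98.81 Ω
Parallel: Z = Z₁Z₂/(Z₁+Z₂), |Z| = 230.5 Ω, ∠Z = 46.37°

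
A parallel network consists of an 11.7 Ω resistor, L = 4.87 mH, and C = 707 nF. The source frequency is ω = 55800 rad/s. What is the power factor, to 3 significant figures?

X_L = ωL = 272 Ω
X_C = 1/(ωC) = 25.3 Ω
Parallel: admittances add. Y = 1/R + 1/(jωL) + jωC
Y = (0.0855 + j0.0358) S
|Y| = 0.0927 S → |Z| = 1/|Y| = 10.8 Ω, ∠Z = −∠Y = -22.7°
cos φ = cos(-22.7°) = 0.922

0.922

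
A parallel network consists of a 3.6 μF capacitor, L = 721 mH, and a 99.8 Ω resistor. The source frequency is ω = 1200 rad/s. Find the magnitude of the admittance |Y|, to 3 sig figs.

10.5 mS

X_L = ωL = 865 Ω
X_C = 1/(ωC) = 231 Ω
Parallel: admittances add. Y = 1/R + 1/(jωL) + jωC
Y = (0.0100 + j0.00316) S
|Y| = 0.0105 S → |Z| = 1/|Y| = 95.2 Ω, ∠Z = −∠Y = -17.5°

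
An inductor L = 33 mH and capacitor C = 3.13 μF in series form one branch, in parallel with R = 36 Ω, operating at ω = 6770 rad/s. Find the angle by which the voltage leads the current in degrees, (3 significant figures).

11.5°

X_L = ωL = 223 Ω
X_C = 1/(ωC) = 47.2 Ω
Branch 1: Z₁ = R = 36.0 Ω
Branch 2 (series LC): Z₂ = j(X_L − X_C) = j176 Ω
Parallel: Z = Z₁Z₂/(Z₁+Z₂), |Z| = 35.3 Ω, ∠Z = 11.5°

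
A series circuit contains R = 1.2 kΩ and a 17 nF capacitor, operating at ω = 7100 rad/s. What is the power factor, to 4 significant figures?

0.1433

X_C = 1/(ωC) = 8285 Ω
Z = 1200 − j8285 Ω
|Z| = √(1200² + 8285²) = 8371 Ω
∠Z = arctan(-8285/1200) = -81.76°
cos φ = cos(-81.76°) = 0.1433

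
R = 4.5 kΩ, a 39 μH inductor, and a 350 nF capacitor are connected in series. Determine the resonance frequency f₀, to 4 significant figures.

43.08 kHz

ω₀ = 1/√(LC) = 1/√(3.9e-05 × 3.5e-07) = 270700 rad/s
f₀ = ω₀/(2π) = 43.08 kHz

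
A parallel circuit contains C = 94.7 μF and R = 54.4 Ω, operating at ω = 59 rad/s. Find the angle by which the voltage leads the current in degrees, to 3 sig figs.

-16.9°

X_C = 1/(ωC) = 179 Ω
Parallel: admittances add. Y = 1/R + jωC
Y = (0.0184 + j0.00559) S
|Y| = 0.0192 S → |Z| = 1/|Y| = 52.0 Ω, ∠Z = −∠Y = -16.9°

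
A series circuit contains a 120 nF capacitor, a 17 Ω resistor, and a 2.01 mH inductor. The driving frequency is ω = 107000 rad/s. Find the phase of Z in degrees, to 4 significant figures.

X_L = ωL = 215.1 Ω
X_C = 1/(ωC) = 77.88 Ω
Net reactance X = X_L − X_C = 137.2 Ω
Z = 17.00 + j137.2 Ω
|Z| = √(17.00² + 137.2²) = 138.2 Ω
∠Z = arctan(137.2/17.00) = 82.94°

82.94°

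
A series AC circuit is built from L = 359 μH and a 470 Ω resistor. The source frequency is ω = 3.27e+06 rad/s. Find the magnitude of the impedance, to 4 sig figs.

X_L = ωL = 1174 Ω
Z = 470.0 + j1174 Ω
|Z| = √(470.0² + 1174²) = 1265 Ω

1265 Ω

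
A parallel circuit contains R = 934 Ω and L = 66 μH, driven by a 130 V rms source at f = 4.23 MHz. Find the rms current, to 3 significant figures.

158 mA

ω = 2πf = 2.658e+07 rad/s
X_L = ωL = 1750 Ω
Parallel: admittances add. Y = 1/R + 1/(jωL)
Y = (0.00107 − j0.000570) S
|Y| = 0.00121 S → |Z| = 1/|Y| = 824 Ω, ∠Z = −∠Y = 28.0°
I = V/|Z| = 130/824 = 158 mA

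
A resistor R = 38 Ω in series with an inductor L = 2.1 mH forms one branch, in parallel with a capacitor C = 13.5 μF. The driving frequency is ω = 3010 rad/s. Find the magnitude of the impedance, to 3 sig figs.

22.5 Ω

X_L = ωL = 6.32 Ω
X_C = 1/(ωC) = 24.6 Ω
Branch 1 (R+jX_L): Z₁ = 38.0 + j6.32 Ω, |Z₁| = 38.5 Ω
Branch 2 (−jX_C): Z₂ = −j24.6 Ω
Parallel: Z = Z₁Z₂/(Z₁+Z₂), |Z| = 22.5 Ω, ∠Z = -54.9°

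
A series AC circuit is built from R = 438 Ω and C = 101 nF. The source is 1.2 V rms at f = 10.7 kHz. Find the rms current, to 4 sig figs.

ω = 2πf = 67230 rad/s
X_C = 1/(ωC) = 147.3 Ω
Z = 438.0 − j147.3 Ω
|Z| = √(438.0² + 147.3²) = 462.1 Ω
I = V/|Z| = 1.2/462.1 = 2.597 mA

2.597 mA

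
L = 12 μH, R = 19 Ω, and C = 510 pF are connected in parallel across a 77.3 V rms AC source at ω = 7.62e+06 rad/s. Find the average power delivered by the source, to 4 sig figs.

X_L = ωL = 91.44 Ω
X_C = 1/(ωC) = 257.3 Ω
Parallel: admittances add. Y = 1/R + 1/(jωL) + jωC
Y = (0.05263 − j0.007050) S
|Y| = 0.05310 S → |Z| = 1/|Y| = 18.83 Ω, ∠Z = −∠Y = 7.629°
I = V/|Z| = 4.105 A
P = VI cos φ = 77.3 × 4.105 × cos(7.629°) = 314.5 W

314.5 W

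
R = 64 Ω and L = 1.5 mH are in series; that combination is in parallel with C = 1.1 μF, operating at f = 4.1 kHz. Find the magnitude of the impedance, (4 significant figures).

ω = 2πf = 25760 rad/s
X_L = ωL = 38.64 Ω
X_C = 1/(ωC) = 35.29 Ω
Branch 1 (R+jX_L): Z₁ = 64.00 + j38.64 Ω, |Z₁| = 74.76 Ω
Branch 2 (−jX_C): Z₂ = −j35.29 Ω
Parallel: Z = Z₁Z₂/(Z₁+Z₂), |Z| = 41.17 Ω, ∠Z = -61.88°

41.17 Ω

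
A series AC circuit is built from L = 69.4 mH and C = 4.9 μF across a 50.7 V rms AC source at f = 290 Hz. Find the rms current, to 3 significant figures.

3.51 A

ω = 2πf = 1822 rad/s
X_L = ωL = 126 Ω
X_C = 1/(ωC) = 112 Ω
Net reactance X = X_L − X_C = 14.5 Ω
Z = j14.5 Ω
|Z| = √(0² + 14.5²) = 14.5 Ω
I = V/|Z| = 50.7/14.5 = 3.51 A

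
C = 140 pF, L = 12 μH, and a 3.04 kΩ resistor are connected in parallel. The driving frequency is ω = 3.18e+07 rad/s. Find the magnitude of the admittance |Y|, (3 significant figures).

X_L = ωL = 382 Ω
X_C = 1/(ωC) = 225 Ω
Parallel: admittances add. Y = 1/R + 1/(jωL) + jωC
Y = (0.000329 + j0.00183) S
|Y| = 0.00186 S → |Z| = 1/|Y| = 537 Ω, ∠Z = −∠Y = -79.8°

1.86 mS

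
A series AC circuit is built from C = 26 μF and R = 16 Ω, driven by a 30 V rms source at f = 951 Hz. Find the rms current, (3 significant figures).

ω = 2πf = 5975 rad/s
X_C = 1/(ωC) = 6.44 Ω
Z = 16.0 − j6.44 Ω
|Z| = √(16.0² + 6.44²) = 17.2 Ω
I = V/|Z| = 30/17.2 = 1.74 A

1.74 A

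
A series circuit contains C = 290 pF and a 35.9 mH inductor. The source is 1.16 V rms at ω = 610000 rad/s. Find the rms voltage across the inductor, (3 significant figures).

X_L = ωL = 21900 Ω
X_C = 1/(ωC) = 5650 Ω
Net reactance X = X_L − X_C = 16200 Ω
Z = j16200 Ω
|Z| = √(0² + 16200²) = 16200 Ω
I = V/|Z| = 71.4 μA
V_L = I·|Z_L| = 7.14e-05 × 21900 = 1.56 V

1.56 V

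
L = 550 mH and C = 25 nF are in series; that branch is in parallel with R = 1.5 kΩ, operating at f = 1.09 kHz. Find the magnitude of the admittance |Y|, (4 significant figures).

ω = 2πf = 6849 rad/s
X_L = ωL = 3767 Ω
X_C = 1/(ωC) = 5841 Ω
Branch 1: Z₁ = R = 1500 Ω
Branch 2 (series LC): Z₂ = j(X_L − X_C) = −j2074 Ω
Parallel: Z = Z₁Z₂/(Z₁+Z₂), |Z| = 1215 Ω, ∠Z = -35.88°
|Y| = 1/|Z| = 822.8 μS

822.8 μS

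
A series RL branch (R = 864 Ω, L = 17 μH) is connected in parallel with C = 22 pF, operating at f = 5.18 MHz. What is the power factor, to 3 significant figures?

0.974

ω = 2πf = 3.255e+07 rad/s
X_L = ωL = 553 Ω
X_C = 1/(ωC) = 1400 Ω
Branch 1 (R+jX_L): Z₁ = 864 + j553 Ω, |Z₁| = 1030 Ω
Branch 2 (−jX_C): Z₂ = −j1400 Ω
Parallel: Z = Z₁Z₂/(Z₁+Z₂), |Z| = 1190 Ω, ∠Z = -13.1°
cos φ = cos(-13.1°) = 0.974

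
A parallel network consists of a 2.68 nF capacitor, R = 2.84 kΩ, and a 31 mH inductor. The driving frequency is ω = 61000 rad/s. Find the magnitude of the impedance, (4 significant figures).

1971 Ω

X_L = ωL = 1891 Ω
X_C = 1/(ωC) = 6117 Ω
Parallel: admittances add. Y = 1/R + 1/(jωL) + jωC
Y = (0.0003521 − j0.0003653) S
|Y| = 0.0005074 S → |Z| = 1/|Y| = 1971 Ω, ∠Z = −∠Y = 46.06°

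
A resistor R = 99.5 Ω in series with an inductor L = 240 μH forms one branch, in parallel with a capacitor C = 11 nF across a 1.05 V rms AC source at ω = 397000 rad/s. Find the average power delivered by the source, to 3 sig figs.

X_L = ωL = 95.3 Ω
X_C = 1/(ωC) = 229 Ω
Branch 1 (R+jX_L): Z₁ = 99.5 + j95.3 Ω, |Z₁| = 138 Ω
Branch 2 (−jX_C): Z₂ = −j229 Ω
Parallel: Z = Z₁Z₂/(Z₁+Z₂), |Z| = 189 Ω, ∠Z = 7.10°
I = V/|Z| = 5.55 mA
P = VI cos φ = 1.05 × 0.00555 × cos(7.10°) = 5.78 mW

5.78 mW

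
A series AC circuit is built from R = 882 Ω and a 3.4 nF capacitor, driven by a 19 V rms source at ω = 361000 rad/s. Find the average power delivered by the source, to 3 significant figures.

221 mW

X_C = 1/(ωC) = 815 Ω
Z = 882 − j815 Ω
|Z| = √(882² + 815²) = 1200 Ω
∠Z = arctan(-815/882) = -42.7°
I = V/|Z| = 15.8 mA
P = VI cos φ = 19 × 0.0158 × cos(-42.7°) = 221 mW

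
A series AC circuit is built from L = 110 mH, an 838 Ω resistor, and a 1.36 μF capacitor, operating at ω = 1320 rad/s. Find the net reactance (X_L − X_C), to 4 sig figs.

-411.8 Ω

X_L = ωL = 145.2 Ω
X_C = 1/(ωC) = 557.0 Ω
X = 145.2 − 557.0 = -411.8 Ω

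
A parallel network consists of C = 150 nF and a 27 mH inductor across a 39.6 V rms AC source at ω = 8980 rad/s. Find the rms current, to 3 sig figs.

X_L = ωL = 242 Ω
X_C = 1/(ωC) = 742 Ω
Parallel: admittances add. Y = 1/(jωL) + jωC
Y = (0 − j0.00278) S
|Y| = 0.00278 S → |Z| = 1/|Y| = 360 Ω, ∠Z = −∠Y = 90.0°
I = V/|Z| = 39.6/360 = 110 mA

110 mA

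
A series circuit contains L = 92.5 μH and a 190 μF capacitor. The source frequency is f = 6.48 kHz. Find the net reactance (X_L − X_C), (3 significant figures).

3.64 Ω

ω = 2πf = 40720 rad/s
X_L = ωL = 3.77 Ω
X_C = 1/(ωC) = 0.129 Ω
X = 3.77 − 0.129 = 3.64 Ω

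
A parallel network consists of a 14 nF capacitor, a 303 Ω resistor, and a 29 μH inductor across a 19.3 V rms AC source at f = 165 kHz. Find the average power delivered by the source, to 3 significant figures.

1.23 W

ω = 2πf = 1.037e+06 rad/s
X_L = ωL = 30.1 Ω
X_C = 1/(ωC) = 68.9 Ω
Parallel: admittances add. Y = 1/R + 1/(jωL) + jωC
Y = (0.00330 − j0.0187) S
|Y| = 0.0190 S → |Z| = 1/|Y| = 52.5 Ω, ∠Z = −∠Y = 80.0°
I = V/|Z| = 367 mA
P = VI cos φ = 19.3 × 0.367 × cos(80.0°) = 1.23 W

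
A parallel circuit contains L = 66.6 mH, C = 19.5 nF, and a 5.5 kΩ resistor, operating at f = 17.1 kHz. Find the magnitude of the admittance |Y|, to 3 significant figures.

1.96 mS

ω = 2πf = 107400 rad/s
X_L = ωL = 7160 Ω
X_C = 1/(ωC) = 477 Ω
Parallel: admittances add. Y = 1/R + 1/(jωL) + jωC
Y = (0.000182 + j0.00196) S
|Y| = 0.00196 S → |Z| = 1/|Y| = 509 Ω, ∠Z = −∠Y = -84.7°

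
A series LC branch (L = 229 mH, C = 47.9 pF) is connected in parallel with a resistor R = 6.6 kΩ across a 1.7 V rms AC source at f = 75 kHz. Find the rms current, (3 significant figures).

ω = 2πf = 471200 rad/s
X_L = ωL = 108000 Ω
X_C = 1/(ωC) = 44300 Ω
Branch 1: Z₁ = R = 6600 Ω
Branch 2 (series LC): Z₂ = j(X_L − X_C) = j63600 Ω
Parallel: Z = Z₁Z₂/(Z₁+Z₂), |Z| = 6560 Ω, ∠Z = 5.92°
I = V/|Z| = 1.7/6560 = 259 μA

259 μA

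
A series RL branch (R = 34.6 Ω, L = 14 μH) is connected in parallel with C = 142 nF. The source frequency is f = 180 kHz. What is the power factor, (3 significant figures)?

ω = 2πf = 1.131e+06 rad/s
X_L = ωL = 15.8 Ω
X_C = 1/(ωC) = 6.23 Ω
Branch 1 (R+jX_L): Z₁ = 34.6 + j15.8 Ω, |Z₁| = 38.1 Ω
Branch 2 (−jX_C): Z₂ = −j6.23 Ω
Parallel: Z = Z₁Z₂/(Z₁+Z₂), |Z| = 6.60 Ω, ∠Z = -80.9°
cos φ = cos(-80.9°) = 0.158

0.158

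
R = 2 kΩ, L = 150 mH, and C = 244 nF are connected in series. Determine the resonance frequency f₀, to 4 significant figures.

831.9 Hz

ω₀ = 1/√(LC) = 1/√(0.15 × 2.44e-07) = 5227 rad/s
f₀ = ω₀/(2π) = 831.9 Hz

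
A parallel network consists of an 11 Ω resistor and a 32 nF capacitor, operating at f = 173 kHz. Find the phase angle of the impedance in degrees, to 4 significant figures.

ω = 2πf = 1.087e+06 rad/s
X_C = 1/(ωC) = 28.75 Ω
Parallel: admittances add. Y = 1/R + jωC
Y = (0.09091 + j0.03478) S
|Y| = 0.09734 S → |Z| = 1/|Y| = 10.27 Ω, ∠Z = −∠Y = -20.94°

-20.94°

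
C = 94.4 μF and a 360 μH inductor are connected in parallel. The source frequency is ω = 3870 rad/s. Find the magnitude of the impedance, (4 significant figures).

X_L = ωL = 1.393 Ω
X_C = 1/(ωC) = 2.737 Ω
Parallel: admittances add. Y = 1/(jωL) + jωC
Y = (0 − j0.3524) S
|Y| = 0.3524 S → |Z| = 1/|Y| = 2.837 Ω, ∠Z = −∠Y = 90.00°

2.837 Ω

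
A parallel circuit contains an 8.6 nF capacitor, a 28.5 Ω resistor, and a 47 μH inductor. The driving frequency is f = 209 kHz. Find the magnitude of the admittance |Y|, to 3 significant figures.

35.4 mS

ω = 2πf = 1.313e+06 rad/s
X_L = ωL = 61.7 Ω
X_C = 1/(ωC) = 88.5 Ω
Parallel: admittances add. Y = 1/R + 1/(jωL) + jωC
Y = (0.0351 − j0.00491) S
|Y| = 0.0354 S → |Z| = 1/|Y| = 28.2 Ω, ∠Z = −∠Y = 7.96°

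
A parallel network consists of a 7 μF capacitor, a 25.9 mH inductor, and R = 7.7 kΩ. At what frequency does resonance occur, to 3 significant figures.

ω₀ = 1/√(LC) = 1/√(0.0259 × 7e-06) = 2349 rad/s
f₀ = ω₀/(2π) = 374 Hz

374 Hz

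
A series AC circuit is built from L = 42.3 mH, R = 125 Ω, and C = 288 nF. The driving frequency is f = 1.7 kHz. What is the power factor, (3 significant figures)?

ω = 2πf = 10680 rad/s
X_L = ωL = 452 Ω
X_C = 1/(ωC) = 325 Ω
Net reactance X = X_L − X_C = 127 Ω
Z = 125 + j127 Ω
|Z| = √(125² + 127²) = 178 Ω
∠Z = arctan(127/125) = 45.4°
cos φ = cos(45.4°) = 0.702

0.702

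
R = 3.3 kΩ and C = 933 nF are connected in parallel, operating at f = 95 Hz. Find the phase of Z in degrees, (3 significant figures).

-61.4°

ω = 2πf = 596.9 rad/s
X_C = 1/(ωC) = 1800 Ω
Parallel: admittances add. Y = 1/R + jωC
Y = (0.000303 + j0.000557) S
|Y| = 0.000634 S → |Z| = 1/|Y| = 1580 Ω, ∠Z = −∠Y = -61.4°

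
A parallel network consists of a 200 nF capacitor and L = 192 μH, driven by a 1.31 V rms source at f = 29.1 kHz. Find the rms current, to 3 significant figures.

ω = 2πf = 182800 rad/s
X_L = ωL = 35.1 Ω
X_C = 1/(ωC) = 27.3 Ω
Parallel: admittances add. Y = 1/(jωL) + jωC
Y = (0 + j0.00808) S
|Y| = 0.00808 S → |Z| = 1/|Y| = 124 Ω, ∠Z = −∠Y = -90.0°
I = V/|Z| = 1.31/124 = 10.6 mA

10.6 mA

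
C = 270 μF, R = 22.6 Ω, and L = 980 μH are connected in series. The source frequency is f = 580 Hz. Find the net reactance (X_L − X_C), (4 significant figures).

2.555 Ω

ω = 2πf = 3644 rad/s
X_L = ωL = 3.571 Ω
X_C = 1/(ωC) = 1.016 Ω
X = 3.571 − 1.016 = 2.555 Ω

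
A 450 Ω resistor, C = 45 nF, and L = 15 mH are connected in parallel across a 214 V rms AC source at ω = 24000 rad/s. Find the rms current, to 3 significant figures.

598 mA

X_L = ωL = 360 Ω
X_C = 1/(ωC) = 926 Ω
Parallel: admittances add. Y = 1/R + 1/(jωL) + jωC
Y = (0.00222 − j0.00170) S
|Y| = 0.00280 S → |Z| = 1/|Y| = 358 Ω, ∠Z = −∠Y = 37.4°
I = V/|Z| = 214/358 = 598 mA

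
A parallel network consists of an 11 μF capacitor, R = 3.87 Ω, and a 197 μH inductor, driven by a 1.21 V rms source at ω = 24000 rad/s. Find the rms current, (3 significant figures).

319 mA

X_L = ωL = 4.73 Ω
X_C = 1/(ωC) = 3.79 Ω
Parallel: admittances add. Y = 1/R + 1/(jωL) + jωC
Y = (0.258 + j0.0525) S
|Y| = 0.264 S → |Z| = 1/|Y| = 3.79 Ω, ∠Z = −∠Y = -11.5°
I = V/|Z| = 1.21/3.79 = 319 mA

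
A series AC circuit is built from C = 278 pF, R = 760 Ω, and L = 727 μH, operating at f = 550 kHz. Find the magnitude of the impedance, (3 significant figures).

1660 Ω

ω = 2πf = 3.456e+06 rad/s
X_L = ωL = 2510 Ω
X_C = 1/(ωC) = 1040 Ω
Net reactance X = X_L − X_C = 1470 Ω
Z = 760 + j1470 Ω
|Z| = √(760² + 1470²) = 1660 Ω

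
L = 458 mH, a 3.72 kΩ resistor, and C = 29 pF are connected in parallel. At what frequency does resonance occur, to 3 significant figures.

ω₀ = 1/√(LC) = 1/√(0.458 × 2.9e-11) = 274400 rad/s
f₀ = ω₀/(2π) = 43.7 kHz

43.7 kHz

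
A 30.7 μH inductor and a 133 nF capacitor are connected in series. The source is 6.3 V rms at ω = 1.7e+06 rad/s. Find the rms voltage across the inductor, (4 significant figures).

6.883 V

X_L = ωL = 52.19 Ω
X_C = 1/(ωC) = 4.423 Ω
Net reactance X = X_L − X_C = 47.77 Ω
Z = j47.77 Ω
|Z| = √(0² + 47.77²) = 47.77 Ω
I = V/|Z| = 131.9 mA
V_L = I·|Z_L| = 0.1319 × 52.19 = 6.883 V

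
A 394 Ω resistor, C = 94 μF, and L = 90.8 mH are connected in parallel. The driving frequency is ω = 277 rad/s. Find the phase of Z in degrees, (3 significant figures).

X_L = ωL = 25.2 Ω
X_C = 1/(ωC) = 38.4 Ω
Parallel: admittances add. Y = 1/R + 1/(jωL) + jωC
Y = (0.00254 − j0.0137) S
|Y| = 0.0140 S → |Z| = 1/|Y| = 71.7 Ω, ∠Z = −∠Y = 79.5°

79.5°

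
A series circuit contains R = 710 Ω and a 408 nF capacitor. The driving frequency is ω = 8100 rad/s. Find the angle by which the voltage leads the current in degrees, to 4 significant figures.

-23.08°

X_C = 1/(ωC) = 302.6 Ω
Z = 710.0 − j302.6 Ω
|Z| = √(710.0² + 302.6²) = 771.8 Ω
∠Z = arctan(-302.6/710.0) = -23.08°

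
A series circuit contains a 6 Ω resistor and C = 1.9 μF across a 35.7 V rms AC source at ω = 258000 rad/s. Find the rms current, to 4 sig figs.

5.633 A

X_C = 1/(ωC) = 2.040 Ω
Z = 6.000 − j2.040 Ω
|Z| = √(6.000² + 2.040²) = 6.337 Ω
I = V/|Z| = 35.7/6.337 = 5.633 A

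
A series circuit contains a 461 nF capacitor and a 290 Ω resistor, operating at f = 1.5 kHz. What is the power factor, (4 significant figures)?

ω = 2πf = 9425 rad/s
X_C = 1/(ωC) = 230.2 Ω
Z = 290.0 − j230.2 Ω
|Z| = √(290.0² + 230.2²) = 370.2 Ω
∠Z = arctan(-230.2/290.0) = -38.44°
cos φ = cos(-38.44°) = 0.7833

0.7833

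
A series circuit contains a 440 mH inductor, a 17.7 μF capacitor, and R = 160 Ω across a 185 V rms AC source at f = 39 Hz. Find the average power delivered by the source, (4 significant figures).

134.7 W

ω = 2πf = 245.0 rad/s
X_L = ωL = 107.8 Ω
X_C = 1/(ωC) = 230.6 Ω
Net reactance X = X_L − X_C = -122.7 Ω
Z = 160.0 − j122.7 Ω
|Z| = √(160.0² + 122.7²) = 201.7 Ω
∠Z = arctan(-122.7/160.0) = -37.49°
I = V/|Z| = 917.4 mA
P = VI cos φ = 185 × 0.9174 × cos(-37.49°) = 134.7 W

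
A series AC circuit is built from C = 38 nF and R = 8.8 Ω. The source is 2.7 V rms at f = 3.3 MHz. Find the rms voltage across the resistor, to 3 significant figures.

2.67 V

ω = 2πf = 2.073e+07 rad/s
X_C = 1/(ωC) = 1.27 Ω
Z = 8.80 − j1.27 Ω
|Z| = √(8.80² + 1.27²) = 8.89 Ω
I = V/|Z| = 304 mA
V_R = I·|Z_R| = 0.304 × 8.80 = 2.67 V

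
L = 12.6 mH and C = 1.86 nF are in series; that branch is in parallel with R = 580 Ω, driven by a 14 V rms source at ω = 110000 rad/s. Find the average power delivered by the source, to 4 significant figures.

337.9 mW

X_L = ωL = 1386 Ω
X_C = 1/(ωC) = 4888 Ω
Branch 1: Z₁ = R = 580.0 Ω
Branch 2 (series LC): Z₂ = j(X_L − X_C) = −j3502 Ω
Parallel: Z = Z₁Z₂/(Z₁+Z₂), |Z| = 572.2 Ω, ∠Z = -9.405°
I = V/|Z| = 24.47 mA
P = VI cos φ = 14 × 0.02447 × cos(-9.405°) = 337.9 mW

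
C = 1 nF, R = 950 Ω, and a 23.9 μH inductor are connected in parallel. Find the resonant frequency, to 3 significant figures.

ω₀ = 1/√(LC) = 1/√(2.39e-05 × 1e-09) = 6.468e+06 rad/s
f₀ = ω₀/(2π) = 1.03 MHz

1.03 MHz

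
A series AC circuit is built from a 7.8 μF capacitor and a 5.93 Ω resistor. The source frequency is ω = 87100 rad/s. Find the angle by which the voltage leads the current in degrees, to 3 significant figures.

-13.9°

X_C = 1/(ωC) = 1.47 Ω
Z = 5.93 − j1.47 Ω
|Z| = √(5.93² + 1.47²) = 6.11 Ω
∠Z = arctan(-1.47/5.93) = -13.9°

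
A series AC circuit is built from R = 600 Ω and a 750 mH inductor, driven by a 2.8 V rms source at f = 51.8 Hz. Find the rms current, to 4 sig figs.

ω = 2πf = 325.5 rad/s
X_L = ωL = 244.1 Ω
Z = 600.0 + j244.1 Ω
|Z| = √(600.0² + 244.1²) = 647.8 Ω
I = V/|Z| = 2.8/647.8 = 4.323 mA

4.323 mA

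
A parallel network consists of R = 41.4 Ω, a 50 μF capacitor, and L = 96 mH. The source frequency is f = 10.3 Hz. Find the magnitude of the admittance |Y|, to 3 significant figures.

160 mS

ω = 2πf = 64.72 rad/s
X_L = ωL = 6.21 Ω
X_C = 1/(ωC) = 309 Ω
Parallel: admittances add. Y = 1/R + 1/(jωL) + jωC
Y = (0.0242 − j0.158) S
|Y| = 0.160 S → |Z| = 1/|Y| = 6.27 Ω, ∠Z = −∠Y = 81.3°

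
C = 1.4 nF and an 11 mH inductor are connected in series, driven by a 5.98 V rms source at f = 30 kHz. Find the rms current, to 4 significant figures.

3.485 mA

ω = 2πf = 188500 rad/s
X_L = ωL = 2073 Ω
X_C = 1/(ωC) = 3789 Ω
Net reactance X = X_L − X_C = -1716 Ω
Z = − j1716 Ω
|Z| = √(0² + 1716²) = 1716 Ω
I = V/|Z| = 5.98/1716 = 3.485 mA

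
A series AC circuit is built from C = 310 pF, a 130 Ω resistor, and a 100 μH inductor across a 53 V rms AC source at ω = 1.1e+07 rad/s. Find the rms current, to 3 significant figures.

X_L = ωL = 1100 Ω
X_C = 1/(ωC) = 293 Ω
Net reactance X = X_L − X_C = 807 Ω
Z = 130 + j807 Ω
|Z| = √(130² + 807²) = 817 Ω
I = V/|Z| = 53/817 = 64.9 mA

64.9 mA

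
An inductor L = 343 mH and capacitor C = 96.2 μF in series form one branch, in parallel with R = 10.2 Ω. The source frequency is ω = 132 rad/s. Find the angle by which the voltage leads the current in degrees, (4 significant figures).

-16.95°

X_L = ωL = 45.28 Ω
X_C = 1/(ωC) = 78.75 Ω
Branch 1: Z₁ = R = 10.20 Ω
Branch 2 (series LC): Z₂ = j(X_L − X_C) = −j33.47 Ω
Parallel: Z = Z₁Z₂/(Z₁+Z₂), |Z| = 9.757 Ω, ∠Z = -16.95°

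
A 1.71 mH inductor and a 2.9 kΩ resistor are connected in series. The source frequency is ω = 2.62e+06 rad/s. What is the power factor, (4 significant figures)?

X_L = ωL = 4480 Ω
Z = 2900 + j4480 Ω
|Z| = √(2900² + 4480²) = 5337 Ω
∠Z = arctan(4480/2900) = 57.09°
cos φ = cos(57.09°) = 0.5434

0.5434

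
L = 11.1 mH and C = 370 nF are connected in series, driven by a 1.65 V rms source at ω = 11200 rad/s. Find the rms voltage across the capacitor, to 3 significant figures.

3.40 V

X_L = ωL = 124 Ω
X_C = 1/(ωC) = 241 Ω
Net reactance X = X_L − X_C = -117 Ω
Z = − j117 Ω
|Z| = √(0² + 117²) = 117 Ω
I = V/|Z| = 14.1 mA
V_C = I·|Z_C| = 0.0141 × 241 = 3.40 V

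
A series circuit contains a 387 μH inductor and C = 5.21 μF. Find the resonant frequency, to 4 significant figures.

3.544 kHz

ω₀ = 1/√(LC) = 1/√(0.000387 × 5.21e-06) = 22270 rad/s
f₀ = ω₀/(2π) = 3.544 kHz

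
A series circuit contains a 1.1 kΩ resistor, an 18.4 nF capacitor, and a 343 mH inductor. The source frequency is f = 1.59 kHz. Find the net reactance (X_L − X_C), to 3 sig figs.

ω = 2πf = 9990 rad/s
X_L = ωL = 3430 Ω
X_C = 1/(ωC) = 5440 Ω
X = 3430 − 5440 = -2010 Ω

-2010 Ω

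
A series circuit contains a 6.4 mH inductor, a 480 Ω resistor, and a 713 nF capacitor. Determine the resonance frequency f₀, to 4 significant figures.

ω₀ = 1/√(LC) = 1/√(0.0064 × 7.13e-07) = 14800 rad/s
f₀ = ω₀/(2π) = 2.356 kHz

2.356 kHz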